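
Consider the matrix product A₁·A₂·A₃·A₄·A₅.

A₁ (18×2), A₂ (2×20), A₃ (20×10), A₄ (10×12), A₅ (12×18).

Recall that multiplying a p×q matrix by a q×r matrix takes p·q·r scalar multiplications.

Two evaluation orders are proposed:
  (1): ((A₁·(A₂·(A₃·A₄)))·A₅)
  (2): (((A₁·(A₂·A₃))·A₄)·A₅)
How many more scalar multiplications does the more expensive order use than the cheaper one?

392

Order (1) = ((A₁·(A₂·(A₃·A₄)))·A₅): (A₃·A₄): 20×10 by 10×12 → 20×12, cost 20·10·12 = 2400; (A₂·(A₃·A₄)): 2×20 by 20×12 → 2×12, cost 2·20·12 = 480; cumulative 2880; (A₁·(A₂·(A₃·A₄))): 18×2 by 2×12 → 18×12, cost 18·2·12 = 432; cumulative 3312; ((A₁·(A₂·(A₃·A₄)))·A₅): 18×12 by 12×18 → 18×18, cost 18·12·18 = 3888; cumulative 7200. Total 7200.
Order (2) = (((A₁·(A₂·A₃))·A₄)·A₅): (A₂·A₃): 2×20 by 20×10 → 2×10, cost 2·20·10 = 400; (A₁·(A₂·A₃)): 18×2 by 2×10 → 18×10, cost 18·2·10 = 360; cumulative 760; ((A₁·(A₂·A₃))·A₄): 18×10 by 10×12 → 18×12, cost 18·10·12 = 2160; cumulative 2920; (((A₁·(A₂·A₃))·A₄)·A₅): 18×12 by 12×18 → 18×18, cost 18·12·18 = 3888; cumulative 6808. Total 6808.
Difference: |7200 − 6808| = 392.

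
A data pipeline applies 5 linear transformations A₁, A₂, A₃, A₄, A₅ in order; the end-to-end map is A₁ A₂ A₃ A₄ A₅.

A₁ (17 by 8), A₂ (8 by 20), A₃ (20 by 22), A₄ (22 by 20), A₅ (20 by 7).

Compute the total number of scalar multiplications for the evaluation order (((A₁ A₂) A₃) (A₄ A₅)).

15898

(A₁ A₂): 17×8 by 8×20 → 17×20, cost 17·8·20 = 2720
((A₁ A₂) A₃): 17×20 by 20×22 → 17×22, cost 17·20·22 = 7480; cumulative 10200
(A₄ A₅): 22×20 by 20×7 → 22×7, cost 22·20·7 = 3080
(((A₁ A₂) A₃) (A₄ A₅)): 17×22 by 22×7 → 17×7, cost 17·22·7 = 2618; cumulative 15898
Total: 15898 scalar multiplications.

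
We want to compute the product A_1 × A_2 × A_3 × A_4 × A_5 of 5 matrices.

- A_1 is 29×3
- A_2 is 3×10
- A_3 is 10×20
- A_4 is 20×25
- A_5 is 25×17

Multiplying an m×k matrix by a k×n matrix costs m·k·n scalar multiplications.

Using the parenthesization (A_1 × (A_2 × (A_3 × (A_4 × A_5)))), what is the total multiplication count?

13889

(A_4 × A_5): 20×25 by 25×17 → 20×17, cost 20·25·17 = 8500
(A_3 × (A_4 × A_5)): 10×20 by 20×17 → 10×17, cost 10·20·17 = 3400; cumulative 11900
(A_2 × (A_3 × (A_4 × A_5))): 3×10 by 10×17 → 3×17, cost 3·10·17 = 510; cumulative 12410
(A_1 × (A_2 × (A_3 × (A_4 × A_5)))): 29×3 by 3×17 → 29×17, cost 29·3·17 = 1479; cumulative 13889
Total: 13889 scalar multiplications.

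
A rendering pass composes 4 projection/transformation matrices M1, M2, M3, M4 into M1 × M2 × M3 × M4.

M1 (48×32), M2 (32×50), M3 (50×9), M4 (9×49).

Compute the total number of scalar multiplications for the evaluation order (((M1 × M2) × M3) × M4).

(M1 × M2): 48×32 by 32×50 → 48×50, cost 48·32·50 = 76800
((M1 × M2) × M3): 48×50 by 50×9 → 48×9, cost 48·50·9 = 21600; cumulative 98400
(((M1 × M2) × M3) × M4): 48×9 by 9×49 → 48×49, cost 48·9·49 = 21168; cumulative 119568
Total: 119568 scalar multiplications.

119568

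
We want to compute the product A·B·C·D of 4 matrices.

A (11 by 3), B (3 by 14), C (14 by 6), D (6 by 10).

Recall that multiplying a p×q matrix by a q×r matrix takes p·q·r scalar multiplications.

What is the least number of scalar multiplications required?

762

Adjacent pairs: AB = 11·3·14 = 462; BC = 3·14·6 = 252; CD = 14·6·10 = 840.
Length 3: A..C: k=1: 0+252+11·3·6=450; k=2: 462+0+11·14·6=1386 → min 450 | B..D: k=2: 0+840+3·14·10=1260; k=3: 252+0+3·6·10=432 → min 432.
Length 4: A..D: k=1: 0+432+11·3·10=762; k=2: 462+840+11·14·10=2842; k=3: 450+0+11·6·10=1110 → min 762.
Optimal order: (A·((B·C)·D)) with cost 762.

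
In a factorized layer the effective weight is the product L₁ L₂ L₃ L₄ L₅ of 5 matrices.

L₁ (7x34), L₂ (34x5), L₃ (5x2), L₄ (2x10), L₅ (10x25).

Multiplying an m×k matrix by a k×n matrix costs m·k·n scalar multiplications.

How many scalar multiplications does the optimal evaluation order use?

1666

Adjacent pairs: L₁L₂ = 7·34·5 = 1190; L₂L₃ = 34·5·2 = 340; L₃L₄ = 5·2·10 = 100; L₄L₅ = 2·10·25 = 500.
Length 3: L₁..L₃: k=1: 0+340+7·34·2=816; k=2: 1190+0+7·5·2=1260 → min 816 | L₂..L₄: k=2: 0+100+34·5·10=1800; k=3: 340+0+34·2·10=1020 → min 1020 | L₃..L₅: k=3: 0+500+5·2·25=750; k=4: 100+0+5·10·25=1350 → min 750.
Length 4: L₁..L₄: k=1: 0+1020+7·34·10=3400; k=2: 1190+100+7·5·10=1640; k=3: 816+0+7·2·10=956 → min 956 | L₂..L₅: k=2: 0+750+34·5·25=5000; k=3: 340+500+34·2·25=2540; k=4: 1020+0+34·10·25=9520 → min 2540.
Length 5: L₁..L₅: k=1: 0+2540+7·34·25=8490; k=2: 1190+750+7·5·25=2815; k=3: 816+500+7·2·25=1666; k=4: 956+0+7·10·25=2706 → min 1666.
Optimal order: ((L₁ (L₂ L₃)) (L₄ L₅)) with cost 1666.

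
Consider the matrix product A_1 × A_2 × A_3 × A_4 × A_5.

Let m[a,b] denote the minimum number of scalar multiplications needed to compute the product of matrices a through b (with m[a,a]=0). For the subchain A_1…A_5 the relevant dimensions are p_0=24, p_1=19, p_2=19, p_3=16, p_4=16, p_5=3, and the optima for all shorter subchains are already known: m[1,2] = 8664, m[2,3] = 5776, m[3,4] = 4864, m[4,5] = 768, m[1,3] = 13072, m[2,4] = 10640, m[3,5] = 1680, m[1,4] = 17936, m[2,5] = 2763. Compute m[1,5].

4131

m[1,5] = min over k∈[1,4] of m[1,k]+m[k+1,5]+p_{0}·p_k·p_{5}.
k=1: 0 + 2763 + 24·19·3 = 4131; k=2: 8664 + 1680 + 24·19·3 = 11712; k=3: 13072 + 768 + 24·16·3 = 14992; k=4: 17936 + 0 + 24·16·3 = 19088.
Minimum: 4131 at k=1.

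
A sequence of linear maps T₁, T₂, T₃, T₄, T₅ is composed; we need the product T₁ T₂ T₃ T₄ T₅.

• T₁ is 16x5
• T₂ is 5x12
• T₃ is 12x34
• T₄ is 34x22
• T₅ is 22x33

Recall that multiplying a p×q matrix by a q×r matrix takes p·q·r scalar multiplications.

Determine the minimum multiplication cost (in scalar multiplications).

12050

Adjacent pairs: T₁T₂ = 16·5·12 = 960; T₂T₃ = 5·12·34 = 2040; T₃T₄ = 12·34·22 = 8976; T₄T₅ = 34·22·33 = 24684.
Length 3: T₁..T₃: k=1: 0+2040+16·5·34=4760; k=2: 960+0+16·12·34=7488 → min 4760 | T₂..T₄: k=2: 0+8976+5·12·22=10296; k=3: 2040+0+5·34·22=5780 → min 5780 | T₃..T₅: k=3: 0+24684+12·34·33=38148; k=4: 8976+0+12·22·33=17688 → min 17688.
Length 4: T₁..T₄: k=1: 0+5780+16·5·22=7540; k=2: 960+8976+16·12·22=14160; k=3: 4760+0+16·34·22=16728 → min 7540 | T₂..T₅: k=2: 0+17688+5·12·33=19668; k=3: 2040+24684+5·34·33=32334; k=4: 5780+0+5·22·33=9410 → min 9410.
Length 5: T₁..T₅: k=1: 0+9410+16·5·33=12050; k=2: 960+17688+16·12·33=24984; k=3: 4760+24684+16·34·33=47396; k=4: 7540+0+16·22·33=19156 → min 12050.
Optimal order: (T₁ (((T₂ T₃) T₄) T₅)) with cost 12050.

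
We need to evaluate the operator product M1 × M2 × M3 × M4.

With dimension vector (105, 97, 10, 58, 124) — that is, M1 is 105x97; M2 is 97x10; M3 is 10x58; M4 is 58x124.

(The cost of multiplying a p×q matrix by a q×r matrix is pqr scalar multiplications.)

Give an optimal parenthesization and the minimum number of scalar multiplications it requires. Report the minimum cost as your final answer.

Adjacent pairs: M1M2 = 105·97·10 = 101850; M2M3 = 97·10·58 = 56260; M3M4 = 10·58·124 = 71920.
Length 3: M1..M3: k=1: 0+56260+105·97·58=646990; k=2: 101850+0+105·10·58=162750 → min 162750 | M2..M4: k=2: 0+71920+97·10·124=192200; k=3: 56260+0+97·58·124=753884 → min 192200.
Length 4: M1..M4: k=1: 0+192200+105·97·124=1455140; k=2: 101850+71920+105·10·124=303970; k=3: 162750+0+105·58·124=917910 → min 303970.
Optimal parenthesization: ((M1 × M2) × (M3 × M4)) with cost 303970.

303970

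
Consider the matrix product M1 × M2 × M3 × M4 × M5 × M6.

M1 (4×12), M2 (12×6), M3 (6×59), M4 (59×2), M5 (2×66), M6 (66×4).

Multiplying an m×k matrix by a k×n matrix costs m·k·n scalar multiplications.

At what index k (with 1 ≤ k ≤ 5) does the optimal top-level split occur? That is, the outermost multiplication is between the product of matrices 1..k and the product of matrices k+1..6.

Adjacent pairs: M1M2 = 4·12·6 = 288; M2M3 = 12·6·59 = 4248; M3M4 = 6·59·2 = 708; M4M5 = 59·2·66 = 7788; M5M6 = 2·66·4 = 528.
Length 3: M1..M3: k=1: 0+4248+4·12·59=7080; k=2: 288+0+4·6·59=1704 → min 1704 | M2..M4: k=2: 0+708+12·6·2=852; k=3: 4248+0+12·59·2=5664 → min 852 | M3..M5: k=3: 0+7788+6·59·66=31152; k=4: 708+0+6·2·66=1500 → min 1500 | M4..M6: k=4: 0+528+59·2·4=1000; k=5: 7788+0+59·66·4=23364 → min 1000.
Length 4: M1..M4: k=1: 0+852+4·12·2=948; k=2: 288+708+4·6·2=1044; k=3: 1704+0+4·59·2=2176 → min 948 | M2..M5: k=2: 0+1500+12·6·66=6252; k=3: 4248+7788+12·59·66=58764; k=4: 852+0+12·2·66=2436 → min 2436 | M3..M6: k=3: 0+1000+6·59·4=2416; k=4: 708+528+6·2·4=1284; k=5: 1500+0+6·66·4=3084 → min 1284.
Length 5: M1..M5: k=1: 0+2436+4·12·66=5604; k=2: 288+1500+4·6·66=3372; k=3: 1704+7788+4·59·66=25068; k=4: 948+0+4·2·66=1476 → min 1476 | M2..M6: k=2: 0+1284+12·6·4=1572; k=3: 4248+1000+12·59·4=8080; k=4: 852+528+12·2·4=1476; k=5: 2436+0+12·66·4=5604 → min 1476.
Top-level splits: k=1: (M1..M1)·(M2..M6) → 0+1476+4·12·4 = 1668; k=2: (M1..M2)·(M3..M6) → 288+1284+4·6·4 = 1668; k=3: (M1..M3)·(M4..M6) → 1704+1000+4·59·4 = 3648; k=4: (M1..M4)·(M5..M6) → 948+528+4·2·4 = 1508; k=5: (M1..M5)·(M6..M6) → 1476+0+4·66·4 = 2532.
Best split is after M4, i.e. k = 4.

4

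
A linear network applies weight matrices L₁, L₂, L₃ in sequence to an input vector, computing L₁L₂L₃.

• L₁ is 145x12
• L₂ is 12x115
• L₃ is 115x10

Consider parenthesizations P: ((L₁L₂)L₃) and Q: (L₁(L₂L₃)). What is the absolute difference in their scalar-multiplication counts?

Order P = ((L₁L₂)L₃): (L₁L₂): 145×12 by 12×115 → 145×115, cost 145·12·115 = 200100; ((L₁L₂)L₃): 145×115 by 115×10 → 145×10, cost 145·115·10 = 166750; cumulative 366850. Total 366850.
Order Q = (L₁(L₂L₃)): (L₂L₃): 12×115 by 115×10 → 12×10, cost 12·115·10 = 13800; (L₁(L₂L₃)): 145×12 by 12×10 → 145×10, cost 145·12·10 = 17400; cumulative 31200. Total 31200.
Difference: |366850 − 31200| = 335650.

335650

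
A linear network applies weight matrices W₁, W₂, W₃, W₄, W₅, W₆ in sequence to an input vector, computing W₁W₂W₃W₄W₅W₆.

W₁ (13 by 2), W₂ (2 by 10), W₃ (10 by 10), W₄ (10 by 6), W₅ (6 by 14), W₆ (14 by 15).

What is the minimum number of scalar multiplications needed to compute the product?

1298

Adjacent pairs: W₁W₂ = 13·2·10 = 260; W₂W₃ = 2·10·10 = 200; W₃W₄ = 10·10·6 = 600; W₄W₅ = 10·6·14 = 840; W₅W₆ = 6·14·15 = 1260.
Length 3: W₁..W₃: k=1: 0+200+13·2·10=460; k=2: 260+0+13·10·10=1560 → min 460 | W₂..W₄: k=2: 0+600+2·10·6=720; k=3: 200+0+2·10·6=320 → min 320 | W₃..W₅: k=3: 0+840+10·10·14=2240; k=4: 600+0+10·6·14=1440 → min 1440 | W₄..W₆: k=4: 0+1260+10·6·15=2160; k=5: 840+0+10·14·15=2940 → min 2160.
Length 4: W₁..W₄: k=1: 0+320+13·2·6=476; k=2: 260+600+13·10·6=1640; k=3: 460+0+13·10·6=1240 → min 476 | W₂..W₅: k=2: 0+1440+2·10·14=1720; k=3: 200+840+2·10·14=1320; k=4: 320+0+2·6·14=488 → min 488 | W₃..W₆: k=3: 0+2160+10·10·15=3660; k=4: 600+1260+10·6·15=2760; k=5: 1440+0+10·14·15=3540 → min 2760.
Length 5: W₁..W₅: k=1: 0+488+13·2·14=852; k=2: 260+1440+13·10·14=3520; k=3: 460+840+13·10·14=3120; k=4: 476+0+13·6·14=1568 → min 852 | W₂..W₆: k=2: 0+2760+2·10·15=3060; k=3: 200+2160+2·10·15=2660; k=4: 320+1260+2·6·15=1760; k=5: 488+0+2·14·15=908 → min 908.
Length 6: W₁..W₆: k=1: 0+908+13·2·15=1298; k=2: 260+2760+13·10·15=4970; k=3: 460+2160+13·10·15=4570; k=4: 476+1260+13·6·15=2906; k=5: 852+0+13·14·15=3582 → min 1298.
Optimal order: (W₁((((W₂W₃)W₄)W₅)W₆)) with cost 1298.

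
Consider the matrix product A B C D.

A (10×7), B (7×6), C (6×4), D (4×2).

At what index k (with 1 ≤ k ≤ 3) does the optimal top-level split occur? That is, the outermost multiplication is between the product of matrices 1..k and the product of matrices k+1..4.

1

Adjacent pairs: AB = 10·7·6 = 420; BC = 7·6·4 = 168; CD = 6·4·2 = 48.
Length 3: A..C: k=1: 0+168+10·7·4=448; k=2: 420+0+10·6·4=660 → min 448 | B..D: k=2: 0+48+7·6·2=132; k=3: 168+0+7·4·2=224 → min 132.
Top-level splits: k=1: (A..A)·(B..D) → 0+132+10·7·2 = 272; k=2: (A..B)·(C..D) → 420+48+10·6·2 = 588; k=3: (A..C)·(D..D) → 448+0+10·4·2 = 528.
Best split is after A, i.e. k = 1.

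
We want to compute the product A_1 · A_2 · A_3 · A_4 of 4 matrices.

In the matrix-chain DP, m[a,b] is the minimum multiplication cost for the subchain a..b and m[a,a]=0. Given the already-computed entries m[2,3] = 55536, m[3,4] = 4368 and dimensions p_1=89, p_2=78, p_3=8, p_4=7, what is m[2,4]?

m[2,4] = min over k∈[2,3] of m[2,k]+m[k+1,4]+p_{1}·p_k·p_{4}.
k=2: 0 + 4368 + 89·78·7 = 52962; k=3: 55536 + 0 + 89·8·7 = 60520.
Minimum: 52962 at k=2.

52962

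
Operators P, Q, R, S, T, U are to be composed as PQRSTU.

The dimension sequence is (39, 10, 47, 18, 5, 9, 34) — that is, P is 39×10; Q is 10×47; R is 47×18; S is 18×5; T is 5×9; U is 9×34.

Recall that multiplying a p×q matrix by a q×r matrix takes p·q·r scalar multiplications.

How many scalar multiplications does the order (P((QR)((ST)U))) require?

34158

(QR): 10×47 by 47×18 → 10×18, cost 10·47·18 = 8460
(ST): 18×5 by 5×9 → 18×9, cost 18·5·9 = 810
((ST)U): 18×9 by 9×34 → 18×34, cost 18·9·34 = 5508; cumulative 6318
((QR)((ST)U)): 10×18 by 18×34 → 10×34, cost 10·18·34 = 6120; cumulative 20898
(P((QR)((ST)U))): 39×10 by 10×34 → 39×34, cost 39·10·34 = 13260; cumulative 34158
Total: 34158 scalar multiplications.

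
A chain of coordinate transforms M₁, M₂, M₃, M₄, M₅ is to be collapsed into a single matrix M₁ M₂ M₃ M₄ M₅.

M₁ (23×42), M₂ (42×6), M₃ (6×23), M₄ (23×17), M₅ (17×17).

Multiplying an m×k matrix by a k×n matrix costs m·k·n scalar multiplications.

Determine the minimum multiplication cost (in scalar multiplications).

12222

Adjacent pairs: M₁M₂ = 23·42·6 = 5796; M₂M₃ = 42·6·23 = 5796; M₃M₄ = 6·23·17 = 2346; M₄M₅ = 23·17·17 = 6647.
Length 3: M₁..M₃: k=1: 0+5796+23·42·23=28014; k=2: 5796+0+23·6·23=8970 → min 8970 | M₂..M₄: k=2: 0+2346+42·6·17=6630; k=3: 5796+0+42·23·17=22218 → min 6630 | M₃..M₅: k=3: 0+6647+6·23·17=8993; k=4: 2346+0+6·17·17=4080 → min 4080.
Length 4: M₁..M₄: k=1: 0+6630+23·42·17=23052; k=2: 5796+2346+23·6·17=10488; k=3: 8970+0+23·23·17=17963 → min 10488 | M₂..M₅: k=2: 0+4080+42·6·17=8364; k=3: 5796+6647+42·23·17=28865; k=4: 6630+0+42·17·17=18768 → min 8364.
Length 5: M₁..M₅: k=1: 0+8364+23·42·17=24786; k=2: 5796+4080+23·6·17=12222; k=3: 8970+6647+23·23·17=24610; k=4: 10488+0+23·17·17=17135 → min 12222.
Optimal order: ((M₁ M₂) ((M₃ M₄) M₅)) with cost 12222.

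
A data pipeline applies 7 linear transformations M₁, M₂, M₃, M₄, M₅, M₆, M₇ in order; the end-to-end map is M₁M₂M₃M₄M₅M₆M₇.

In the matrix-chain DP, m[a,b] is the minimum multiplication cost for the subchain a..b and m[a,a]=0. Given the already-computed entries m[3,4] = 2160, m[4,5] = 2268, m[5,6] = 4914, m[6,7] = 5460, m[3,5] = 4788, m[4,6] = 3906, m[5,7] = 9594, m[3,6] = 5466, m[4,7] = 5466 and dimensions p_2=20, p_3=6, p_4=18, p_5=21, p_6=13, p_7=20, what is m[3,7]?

7866

m[3,7] = min over k∈[3,6] of m[3,k]+m[k+1,7]+p_{2}·p_k·p_{7}.
k=3: 0 + 5466 + 20·6·20 = 7866; k=4: 2160 + 9594 + 20·18·20 = 18954; k=5: 4788 + 5460 + 20·21·20 = 18648; k=6: 5466 + 0 + 20·13·20 = 10666.
Minimum: 7866 at k=3.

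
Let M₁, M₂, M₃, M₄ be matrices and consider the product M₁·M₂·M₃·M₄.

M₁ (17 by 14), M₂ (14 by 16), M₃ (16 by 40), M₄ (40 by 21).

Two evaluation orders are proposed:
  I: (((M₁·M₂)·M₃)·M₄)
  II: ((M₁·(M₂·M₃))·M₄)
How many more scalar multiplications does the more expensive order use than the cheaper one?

3792

Order I = (((M₁·M₂)·M₃)·M₄): (M₁·M₂): 17×14 by 14×16 → 17×16, cost 17·14·16 = 3808; ((M₁·M₂)·M₃): 17×16 by 16×40 → 17×40, cost 17·16·40 = 10880; cumulative 14688; (((M₁·M₂)·M₃)·M₄): 17×40 by 40×21 → 17×21, cost 17·40·21 = 14280; cumulative 28968. Total 28968.
Order II = ((M₁·(M₂·M₃))·M₄): (M₂·M₃): 14×16 by 16×40 → 14×40, cost 14·16·40 = 8960; (M₁·(M₂·M₃)): 17×14 by 14×40 → 17×40, cost 17·14·40 = 9520; cumulative 18480; ((M₁·(M₂·M₃))·M₄): 17×40 by 40×21 → 17×21, cost 17·40·21 = 14280; cumulative 32760. Total 32760.
Difference: |28968 − 32760| = 3792.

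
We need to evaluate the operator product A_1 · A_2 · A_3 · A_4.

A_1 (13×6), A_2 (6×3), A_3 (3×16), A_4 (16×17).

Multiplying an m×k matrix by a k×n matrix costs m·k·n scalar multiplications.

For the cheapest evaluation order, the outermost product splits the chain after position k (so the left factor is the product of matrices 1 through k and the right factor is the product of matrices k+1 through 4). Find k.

Adjacent pairs: A_1A_2 = 13·6·3 = 234; A_2A_3 = 6·3·16 = 288; A_3A_4 = 3·16·17 = 816.
Length 3: A_1..A_3: k=1: 0+288+13·6·16=1536; k=2: 234+0+13·3·16=858 → min 858 | A_2..A_4: k=2: 0+816+6·3·17=1122; k=3: 288+0+6·16·17=1920 → min 1122.
Top-level splits: k=1: (A_1..A_1)·(A_2..A_4) → 0+1122+13·6·17 = 2448; k=2: (A_1..A_2)·(A_3..A_4) → 234+816+13·3·17 = 1713; k=3: (A_1..A_3)·(A_4..A_4) → 858+0+13·16·17 = 4394.
Best split is after A_2, i.e. k = 2.

2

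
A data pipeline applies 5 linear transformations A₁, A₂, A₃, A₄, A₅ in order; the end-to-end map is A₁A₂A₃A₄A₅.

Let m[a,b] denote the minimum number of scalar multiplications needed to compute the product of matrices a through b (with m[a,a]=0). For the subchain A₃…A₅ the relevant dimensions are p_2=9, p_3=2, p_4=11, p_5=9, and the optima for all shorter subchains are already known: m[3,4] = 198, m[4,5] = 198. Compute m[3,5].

360

m[3,5] = min over k∈[3,4] of m[3,k]+m[k+1,5]+p_{2}·p_k·p_{5}.
k=3: 0 + 198 + 9·2·9 = 360; k=4: 198 + 0 + 9·11·9 = 1089.
Minimum: 360 at k=3.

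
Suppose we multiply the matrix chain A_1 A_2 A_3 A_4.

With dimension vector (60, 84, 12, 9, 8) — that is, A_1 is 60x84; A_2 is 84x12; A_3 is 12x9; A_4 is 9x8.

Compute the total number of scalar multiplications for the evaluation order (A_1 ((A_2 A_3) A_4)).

(A_2 A_3): 84×12 by 12×9 → 84×9, cost 84·12·9 = 9072
((A_2 A_3) A_4): 84×9 by 9×8 → 84×8, cost 84·9·8 = 6048; cumulative 15120
(A_1 ((A_2 A_3) A_4)): 60×84 by 84×8 → 60×8, cost 60·84·8 = 40320; cumulative 55440
Total: 55440 scalar multiplications.

55440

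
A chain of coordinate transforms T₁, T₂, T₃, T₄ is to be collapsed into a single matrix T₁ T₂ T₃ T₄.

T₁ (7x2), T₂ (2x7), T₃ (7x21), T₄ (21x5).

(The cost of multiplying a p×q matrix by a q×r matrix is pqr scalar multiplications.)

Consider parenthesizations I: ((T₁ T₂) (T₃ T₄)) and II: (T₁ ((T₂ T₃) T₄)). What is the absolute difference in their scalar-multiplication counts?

504

Order I = ((T₁ T₂) (T₃ T₄)): (T₁ T₂): 7×2 by 2×7 → 7×7, cost 7·2·7 = 98; (T₃ T₄): 7×21 by 21×5 → 7×5, cost 7·21·5 = 735; ((T₁ T₂) (T₃ T₄)): 7×7 by 7×5 → 7×5, cost 7·7·5 = 245; cumulative 1078. Total 1078.
Order II = (T₁ ((T₂ T₃) T₄)): (T₂ T₃): 2×7 by 7×21 → 2×21, cost 2·7·21 = 294; ((T₂ T₃) T₄): 2×21 by 21×5 → 2×5, cost 2·21·5 = 210; cumulative 504; (T₁ ((T₂ T₃) T₄)): 7×2 by 2×5 → 7×5, cost 7·2·5 = 70; cumulative 574. Total 574.
Difference: |1078 − 574| = 504.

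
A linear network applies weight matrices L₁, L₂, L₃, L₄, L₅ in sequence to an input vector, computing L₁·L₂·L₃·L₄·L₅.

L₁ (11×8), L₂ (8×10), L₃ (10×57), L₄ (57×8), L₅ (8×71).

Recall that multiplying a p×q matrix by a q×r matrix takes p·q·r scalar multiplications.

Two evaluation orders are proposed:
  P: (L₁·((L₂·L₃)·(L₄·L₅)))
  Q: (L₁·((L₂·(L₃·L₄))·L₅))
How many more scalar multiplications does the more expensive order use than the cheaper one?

Order P = (L₁·((L₂·L₃)·(L₄·L₅))): (L₂·L₃): 8×10 by 10×57 → 8×57, cost 8·10·57 = 4560; (L₄·L₅): 57×8 by 8×71 → 57×71, cost 57·8·71 = 32376; ((L₂·L₃)·(L₄·L₅)): 8×57 by 57×71 → 8×71, cost 8·57·71 = 32376; cumulative 69312; (L₁·((L₂·L₃)·(L₄·L₅))): 11×8 by 8×71 → 11×71, cost 11·8·71 = 6248; cumulative 75560. Total 75560.
Order Q = (L₁·((L₂·(L₃·L₄))·L₅)): (L₃·L₄): 10×57 by 57×8 → 10×8, cost 10·57·8 = 4560; (L₂·(L₃·L₄)): 8×10 by 10×8 → 8×8, cost 8·10·8 = 640; cumulative 5200; ((L₂·(L₃·L₄))·L₅): 8×8 by 8×71 → 8×71, cost 8·8·71 = 4544; cumulative 9744; (L₁·((L₂·(L₃·L₄))·L₅)): 11×8 by 8×71 → 11×71, cost 11·8·71 = 6248; cumulative 15992. Total 15992.
Difference: |75560 − 15992| = 59568.

59568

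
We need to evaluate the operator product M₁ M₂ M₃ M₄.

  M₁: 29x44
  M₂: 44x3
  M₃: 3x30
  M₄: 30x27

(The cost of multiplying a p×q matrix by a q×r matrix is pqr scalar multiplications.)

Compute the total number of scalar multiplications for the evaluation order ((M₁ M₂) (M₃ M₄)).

8607

(M₁ M₂): 29×44 by 44×3 → 29×3, cost 29·44·3 = 3828
(M₃ M₄): 3×30 by 30×27 → 3×27, cost 3·30·27 = 2430
((M₁ M₂) (M₃ M₄)): 29×3 by 3×27 → 29×27, cost 29·3·27 = 2349; cumulative 8607
Total: 8607 scalar multiplications.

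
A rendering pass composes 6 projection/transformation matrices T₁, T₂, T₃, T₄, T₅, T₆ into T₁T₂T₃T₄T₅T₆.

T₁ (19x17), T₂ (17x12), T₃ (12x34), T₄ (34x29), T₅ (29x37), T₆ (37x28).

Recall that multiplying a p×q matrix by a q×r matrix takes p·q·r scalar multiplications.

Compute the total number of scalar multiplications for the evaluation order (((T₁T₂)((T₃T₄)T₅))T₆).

56704

(T₁T₂): 19×17 by 17×12 → 19×12, cost 19·17·12 = 3876
(T₃T₄): 12×34 by 34×29 → 12×29, cost 12·34·29 = 11832
((T₃T₄)T₅): 12×29 by 29×37 → 12×37, cost 12·29·37 = 12876; cumulative 24708
((T₁T₂)((T₃T₄)T₅)): 19×12 by 12×37 → 19×37, cost 19·12·37 = 8436; cumulative 37020
(((T₁T₂)((T₃T₄)T₅))T₆): 19×37 by 37×28 → 19×28, cost 19·37·28 = 19684; cumulative 56704
Total: 56704 scalar multiplications.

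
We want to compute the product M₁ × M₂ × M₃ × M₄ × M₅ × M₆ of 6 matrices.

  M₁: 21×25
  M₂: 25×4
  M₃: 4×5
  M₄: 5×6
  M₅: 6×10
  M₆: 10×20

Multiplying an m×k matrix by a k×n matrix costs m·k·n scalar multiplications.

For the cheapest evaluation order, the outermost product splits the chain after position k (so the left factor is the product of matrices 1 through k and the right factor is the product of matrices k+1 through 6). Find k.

Adjacent pairs: M₁M₂ = 21·25·4 = 2100; M₂M₃ = 25·4·5 = 500; M₃M₄ = 4·5·6 = 120; M₄M₅ = 5·6·10 = 300; M₅M₆ = 6·10·20 = 1200.
Length 3: M₁..M₃: k=1: 0+500+21·25·5=3125; k=2: 2100+0+21·4·5=2520 → min 2520 | M₂..M₄: k=2: 0+120+25·4·6=720; k=3: 500+0+25·5·6=1250 → min 720 | M₃..M₅: k=3: 0+300+4·5·10=500; k=4: 120+0+4·6·10=360 → min 360 | M₄..M₆: k=4: 0+1200+5·6·20=1800; k=5: 300+0+5·10·20=1300 → min 1300.
Length 4: M₁..M₄: k=1: 0+720+21·25·6=3870; k=2: 2100+120+21·4·6=2724; k=3: 2520+0+21·5·6=3150 → min 2724 | M₂..M₅: k=2: 0+360+25·4·10=1360; k=3: 500+300+25·5·10=2050; k=4: 720+0+25·6·10=2220 → min 1360 | M₃..M₆: k=3: 0+1300+4·5·20=1700; k=4: 120+1200+4·6·20=1800; k=5: 360+0+4·10·20=1160 → min 1160.
Length 5: M₁..M₅: k=1: 0+1360+21·25·10=6610; k=2: 2100+360+21·4·10=3300; k=3: 2520+300+21·5·10=3870; k=4: 2724+0+21·6·10=3984 → min 3300 | M₂..M₆: k=2: 0+1160+25·4·20=3160; k=3: 500+1300+25·5·20=4300; k=4: 720+1200+25·6·20=4920; k=5: 1360+0+25·10·20=6360 → min 3160.
Top-level splits: k=1: (M₁..M₁)·(M₂..M₆) → 0+3160+21·25·20 = 13660; k=2: (M₁..M₂)·(M₃..M₆) → 2100+1160+21·4·20 = 4940; k=3: (M₁..M₃)·(M₄..M₆) → 2520+1300+21·5·20 = 5920; k=4: (M₁..M₄)·(M₅..M₆) → 2724+1200+21·6·20 = 6444; k=5: (M₁..M₅)·(M₆..M₆) → 3300+0+21·10·20 = 7500.
Best split is after M₂, i.e. k = 2.

2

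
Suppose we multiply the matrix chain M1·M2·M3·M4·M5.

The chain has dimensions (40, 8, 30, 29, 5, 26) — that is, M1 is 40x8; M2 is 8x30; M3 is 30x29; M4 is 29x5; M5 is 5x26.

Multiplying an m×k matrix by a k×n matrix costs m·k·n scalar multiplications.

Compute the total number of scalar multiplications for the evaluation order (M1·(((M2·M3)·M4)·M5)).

17480

(M2·M3): 8×30 by 30×29 → 8×29, cost 8·30·29 = 6960
((M2·M3)·M4): 8×29 by 29×5 → 8×5, cost 8·29·5 = 1160; cumulative 8120
(((M2·M3)·M4)·M5): 8×5 by 5×26 → 8×26, cost 8·5·26 = 1040; cumulative 9160
(M1·(((M2·M3)·M4)·M5)): 40×8 by 8×26 → 40×26, cost 40·8·26 = 8320; cumulative 17480
Total: 17480 scalar multiplications.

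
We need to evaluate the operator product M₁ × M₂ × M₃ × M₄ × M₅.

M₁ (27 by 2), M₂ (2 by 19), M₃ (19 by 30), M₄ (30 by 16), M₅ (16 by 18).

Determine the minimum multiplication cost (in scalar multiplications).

Adjacent pairs: M₁M₂ = 27·2·19 = 1026; M₂M₃ = 2·19·30 = 1140; M₃M₄ = 19·30·16 = 9120; M₄M₅ = 30·16·18 = 8640.
Length 3: M₁..M₃: k=1: 0+1140+27·2·30=2760; k=2: 1026+0+27·19·30=16416 → min 2760 | M₂..M₄: k=2: 0+9120+2·19·16=9728; k=3: 1140+0+2·30·16=2100 → min 2100 | M₃..M₅: k=3: 0+8640+19·30·18=18900; k=4: 9120+0+19·16·18=14592 → min 14592.
Length 4: M₁..M₄: k=1: 0+2100+27·2·16=2964; k=2: 1026+9120+27·19·16=18354; k=3: 2760+0+27·30·16=15720 → min 2964 | M₂..M₅: k=2: 0+14592+2·19·18=15276; k=3: 1140+8640+2·30·18=10860; k=4: 2100+0+2·16·18=2676 → min 2676.
Length 5: M₁..M₅: k=1: 0+2676+27·2·18=3648; k=2: 1026+14592+27·19·18=24852; k=3: 2760+8640+27·30·18=25980; k=4: 2964+0+27·16·18=10740 → min 3648.
Optimal order: (M₁ × (((M₂ × M₃) × M₄) × M₅)) with cost 3648.

3648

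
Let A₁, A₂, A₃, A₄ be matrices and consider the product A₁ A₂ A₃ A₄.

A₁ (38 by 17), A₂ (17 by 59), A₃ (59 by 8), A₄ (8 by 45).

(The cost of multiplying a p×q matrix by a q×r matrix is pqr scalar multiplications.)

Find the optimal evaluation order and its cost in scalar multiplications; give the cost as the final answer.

26872

Adjacent pairs: A₁A₂ = 38·17·59 = 38114; A₂A₃ = 17·59·8 = 8024; A₃A₄ = 59·8·45 = 21240.
Length 3: A₁..A₃: k=1: 0+8024+38·17·8=13192; k=2: 38114+0+38·59·8=56050 → min 13192 | A₂..A₄: k=2: 0+21240+17·59·45=66375; k=3: 8024+0+17·8·45=14144 → min 14144.
Length 4: A₁..A₄: k=1: 0+14144+38·17·45=43214; k=2: 38114+21240+38·59·45=160244; k=3: 13192+0+38·8·45=26872 → min 26872.
Optimal parenthesization: ((A₁ (A₂ A₃)) A₄) with cost 26872.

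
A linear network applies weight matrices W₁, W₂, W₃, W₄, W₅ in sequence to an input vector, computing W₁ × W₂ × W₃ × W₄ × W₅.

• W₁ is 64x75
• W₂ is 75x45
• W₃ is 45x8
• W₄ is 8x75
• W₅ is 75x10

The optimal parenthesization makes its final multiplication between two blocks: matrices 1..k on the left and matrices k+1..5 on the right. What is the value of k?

Adjacent pairs: W₁W₂ = 64·75·45 = 216000; W₂W₃ = 75·45·8 = 27000; W₃W₄ = 45·8·75 = 27000; W₄W₅ = 8·75·10 = 6000.
Length 3: W₁..W₃: k=1: 0+27000+64·75·8=65400; k=2: 216000+0+64·45·8=239040 → min 65400 | W₂..W₄: k=2: 0+27000+75·45·75=280125; k=3: 27000+0+75·8·75=72000 → min 72000 | W₃..W₅: k=3: 0+6000+45·8·10=9600; k=4: 27000+0+45·75·10=60750 → min 9600.
Length 4: W₁..W₄: k=1: 0+72000+64·75·75=432000; k=2: 216000+27000+64·45·75=459000; k=3: 65400+0+64·8·75=103800 → min 103800 | W₂..W₅: k=2: 0+9600+75·45·10=43350; k=3: 27000+6000+75·8·10=39000; k=4: 72000+0+75·75·10=128250 → min 39000.
Top-level splits: k=1: (W₁..W₁)·(W₂..W₅) → 0+39000+64·75·10 = 87000; k=2: (W₁..W₂)·(W₃..W₅) → 216000+9600+64·45·10 = 254400; k=3: (W₁..W₃)·(W₄..W₅) → 65400+6000+64·8·10 = 76520; k=4: (W₁..W₄)·(W₅..W₅) → 103800+0+64·75·10 = 151800.
Best split is after W₃, i.e. k = 3.

3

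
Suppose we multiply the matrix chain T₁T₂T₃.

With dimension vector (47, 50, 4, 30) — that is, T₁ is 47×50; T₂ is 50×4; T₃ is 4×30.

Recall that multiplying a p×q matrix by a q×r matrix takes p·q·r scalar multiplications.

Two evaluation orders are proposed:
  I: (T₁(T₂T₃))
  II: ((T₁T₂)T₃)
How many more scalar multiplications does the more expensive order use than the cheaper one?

61460

Order I = (T₁(T₂T₃)): (T₂T₃): 50×4 by 4×30 → 50×30, cost 50·4·30 = 6000; (T₁(T₂T₃)): 47×50 by 50×30 → 47×30, cost 47·50·30 = 70500; cumulative 76500. Total 76500.
Order II = ((T₁T₂)T₃): (T₁T₂): 47×50 by 50×4 → 47×4, cost 47·50·4 = 9400; ((T₁T₂)T₃): 47×4 by 4×30 → 47×30, cost 47·4·30 = 5640; cumulative 15040. Total 15040.
Difference: |76500 − 15040| = 61460.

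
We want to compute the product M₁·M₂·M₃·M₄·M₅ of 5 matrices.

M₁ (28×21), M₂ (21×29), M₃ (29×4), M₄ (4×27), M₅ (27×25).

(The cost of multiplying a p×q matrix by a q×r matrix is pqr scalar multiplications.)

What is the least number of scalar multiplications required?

10288

Adjacent pairs: M₁M₂ = 28·21·29 = 17052; M₂M₃ = 21·29·4 = 2436; M₃M₄ = 29·4·27 = 3132; M₄M₅ = 4·27·25 = 2700.
Length 3: M₁..M₃: k=1: 0+2436+28·21·4=4788; k=2: 17052+0+28·29·4=20300 → min 4788 | M₂..M₄: k=2: 0+3132+21·29·27=19575; k=3: 2436+0+21·4·27=4704 → min 4704 | M₃..M₅: k=3: 0+2700+29·4·25=5600; k=4: 3132+0+29·27·25=22707 → min 5600.
Length 4: M₁..M₄: k=1: 0+4704+28·21·27=20580; k=2: 17052+3132+28·29·27=42108; k=3: 4788+0+28·4·27=7812 → min 7812 | M₂..M₅: k=2: 0+5600+21·29·25=20825; k=3: 2436+2700+21·4·25=7236; k=4: 4704+0+21·27·25=18879 → min 7236.
Length 5: M₁..M₅: k=1: 0+7236+28·21·25=21936; k=2: 17052+5600+28·29·25=42952; k=3: 4788+2700+28·4·25=10288; k=4: 7812+0+28·27·25=26712 → min 10288.
Optimal order: ((M₁·(M₂·M₃))·(M₄·M₅)) with cost 10288.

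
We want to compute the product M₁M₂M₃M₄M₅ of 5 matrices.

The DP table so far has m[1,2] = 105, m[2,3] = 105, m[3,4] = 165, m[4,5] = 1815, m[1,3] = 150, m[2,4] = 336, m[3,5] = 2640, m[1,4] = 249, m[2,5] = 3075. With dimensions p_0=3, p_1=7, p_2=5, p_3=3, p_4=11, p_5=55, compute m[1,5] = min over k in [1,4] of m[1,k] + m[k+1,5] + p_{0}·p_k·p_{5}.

m[1,5] = min over k∈[1,4] of m[1,k]+m[k+1,5]+p_{0}·p_k·p_{5}.
k=1: 0 + 3075 + 3·7·55 = 4230; k=2: 105 + 2640 + 3·5·55 = 3570; k=3: 150 + 1815 + 3·3·55 = 2460; k=4: 249 + 0 + 3·11·55 = 2064.
Minimum: 2064 at k=4.

2064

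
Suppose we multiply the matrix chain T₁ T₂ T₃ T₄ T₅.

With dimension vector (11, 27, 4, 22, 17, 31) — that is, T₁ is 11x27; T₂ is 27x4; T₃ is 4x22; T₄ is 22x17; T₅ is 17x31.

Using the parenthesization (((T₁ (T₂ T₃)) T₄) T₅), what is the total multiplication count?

(T₂ T₃): 27×4 by 4×22 → 27×22, cost 27·4·22 = 2376
(T₁ (T₂ T₃)): 11×27 by 27×22 → 11×22, cost 11·27·22 = 6534; cumulative 8910
((T₁ (T₂ T₃)) T₄): 11×22 by 22×17 → 11×17, cost 11·22·17 = 4114; cumulative 13024
(((T₁ (T₂ T₃)) T₄) T₅): 11×17 by 17×31 → 11×31, cost 11·17·31 = 5797; cumulative 18821
Total: 18821 scalar multiplications.

18821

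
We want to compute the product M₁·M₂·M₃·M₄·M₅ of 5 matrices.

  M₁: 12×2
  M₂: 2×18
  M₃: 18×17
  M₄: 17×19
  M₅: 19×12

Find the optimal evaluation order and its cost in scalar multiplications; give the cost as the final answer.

Adjacent pairs: M₁M₂ = 12·2·18 = 432; M₂M₃ = 2·18·17 = 612; M₃M₄ = 18·17·19 = 5814; M₄M₅ = 17·19·12 = 3876.
Length 3: M₁..M₃: k=1: 0+612+12·2·17=1020; k=2: 432+0+12·18·17=4104 → min 1020 | M₂..M₄: k=2: 0+5814+2·18·19=6498; k=3: 612+0+2·17·19=1258 → min 1258 | M₃..M₅: k=3: 0+3876+18·17·12=7548; k=4: 5814+0+18·19·12=9918 → min 7548.
Length 4: M₁..M₄: k=1: 0+1258+12·2·19=1714; k=2: 432+5814+12·18·19=10350; k=3: 1020+0+12·17·19=4896 → min 1714 | M₂..M₅: k=2: 0+7548+2·18·12=7980; k=3: 612+3876+2·17·12=4896; k=4: 1258+0+2·19·12=1714 → min 1714.
Length 5: M₁..M₅: k=1: 0+1714+12·2·12=2002; k=2: 432+7548+12·18·12=10572; k=3: 1020+3876+12·17·12=7344; k=4: 1714+0+12·19·12=4450 → min 2002.
Optimal parenthesization: (M₁·(((M₂·M₃)·M₄)·M₅)) with cost 2002.

2002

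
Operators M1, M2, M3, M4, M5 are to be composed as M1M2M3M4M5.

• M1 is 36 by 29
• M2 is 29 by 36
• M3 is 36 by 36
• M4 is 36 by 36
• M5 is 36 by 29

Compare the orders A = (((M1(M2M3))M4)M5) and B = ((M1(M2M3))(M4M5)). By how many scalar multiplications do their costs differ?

Order A = (((M1(M2M3))M4)M5): (M2M3): 29×36 by 36×36 → 29×36, cost 29·36·36 = 37584; (M1(M2M3)): 36×29 by 29×36 → 36×36, cost 36·29·36 = 37584; cumulative 75168; ((M1(M2M3))M4): 36×36 by 36×36 → 36×36, cost 36·36·36 = 46656; cumulative 121824; (((M1(M2M3))M4)M5): 36×36 by 36×29 → 36×29, cost 36·36·29 = 37584; cumulative 159408. Total 159408.
Order B = ((M1(M2M3))(M4M5)): (M2M3): 29×36 by 36×36 → 29×36, cost 29·36·36 = 37584; (M1(M2M3)): 36×29 by 29×36 → 36×36, cost 36·29·36 = 37584; cumulative 75168; (M4M5): 36×36 by 36×29 → 36×29, cost 36·36·29 = 37584; ((M1(M2M3))(M4M5)): 36×36 by 36×29 → 36×29, cost 36·36·29 = 37584; cumulative 150336. Total 150336.
Difference: |159408 − 150336| = 9072.

9072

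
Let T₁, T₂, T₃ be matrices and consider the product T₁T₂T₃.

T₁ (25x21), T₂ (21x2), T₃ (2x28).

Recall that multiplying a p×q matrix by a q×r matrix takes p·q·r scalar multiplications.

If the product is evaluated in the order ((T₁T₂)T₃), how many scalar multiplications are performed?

(T₁T₂): 25×21 by 21×2 → 25×2, cost 25·21·2 = 1050
((T₁T₂)T₃): 25×2 by 2×28 → 25×28, cost 25·2·28 = 1400; cumulative 2450
Total: 2450 scalar multiplications.

2450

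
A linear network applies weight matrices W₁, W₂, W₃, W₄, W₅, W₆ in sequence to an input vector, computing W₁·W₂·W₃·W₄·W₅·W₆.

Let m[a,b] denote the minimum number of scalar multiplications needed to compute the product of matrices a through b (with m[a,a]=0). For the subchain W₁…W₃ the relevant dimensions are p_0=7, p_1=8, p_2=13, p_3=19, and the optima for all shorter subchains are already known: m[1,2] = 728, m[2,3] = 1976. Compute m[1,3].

m[1,3] = min over k∈[1,2] of m[1,k]+m[k+1,3]+p_{0}·p_k·p_{3}.
k=1: 0 + 1976 + 7·8·19 = 3040; k=2: 728 + 0 + 7·13·19 = 2457.
Minimum: 2457 at k=2.

2457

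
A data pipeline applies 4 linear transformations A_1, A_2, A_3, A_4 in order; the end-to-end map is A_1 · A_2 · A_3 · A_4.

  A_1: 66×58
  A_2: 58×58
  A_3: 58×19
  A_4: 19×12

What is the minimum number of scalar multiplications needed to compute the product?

Adjacent pairs: A_1A_2 = 66·58·58 = 222024; A_2A_3 = 58·58·19 = 63916; A_3A_4 = 58·19·12 = 13224.
Length 3: A_1..A_3: k=1: 0+63916+66·58·19=136648; k=2: 222024+0+66·58·19=294756 → min 136648 | A_2..A_4: k=2: 0+13224+58·58·12=53592; k=3: 63916+0+58·19·12=77140 → min 53592.
Length 4: A_1..A_4: k=1: 0+53592+66·58·12=99528; k=2: 222024+13224+66·58·12=281184; k=3: 136648+0+66·19·12=151696 → min 99528.
Optimal order: (A_1 · (A_2 · (A_3 · A_4))) with cost 99528.

99528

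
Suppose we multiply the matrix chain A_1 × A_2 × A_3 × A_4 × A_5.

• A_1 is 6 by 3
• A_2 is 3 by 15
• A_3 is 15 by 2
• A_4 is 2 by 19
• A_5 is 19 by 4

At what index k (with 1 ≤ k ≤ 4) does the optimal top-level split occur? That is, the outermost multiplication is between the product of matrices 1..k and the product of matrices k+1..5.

Adjacent pairs: A_1A_2 = 6·3·15 = 270; A_2A_3 = 3·15·2 = 90; A_3A_4 = 15·2·19 = 570; A_4A_5 = 2·19·4 = 152.
Length 3: A_1..A_3: k=1: 0+90+6·3·2=126; k=2: 270+0+6·15·2=450 → min 126 | A_2..A_4: k=2: 0+570+3·15·19=1425; k=3: 90+0+3·2·19=204 → min 204 | A_3..A_5: k=3: 0+152+15·2·4=272; k=4: 570+0+15·19·4=1710 → min 272.
Length 4: A_1..A_4: k=1: 0+204+6·3·19=546; k=2: 270+570+6·15·19=2550; k=3: 126+0+6·2·19=354 → min 354 | A_2..A_5: k=2: 0+272+3·15·4=452; k=3: 90+152+3·2·4=266; k=4: 204+0+3·19·4=432 → min 266.
Top-level splits: k=1: (A_1..A_1)·(A_2..A_5) → 0+266+6·3·4 = 338; k=2: (A_1..A_2)·(A_3..A_5) → 270+272+6·15·4 = 902; k=3: (A_1..A_3)·(A_4..A_5) → 126+152+6·2·4 = 326; k=4: (A_1..A_4)·(A_5..A_5) → 354+0+6·19·4 = 810.
Best split is after A_3, i.e. k = 3.

3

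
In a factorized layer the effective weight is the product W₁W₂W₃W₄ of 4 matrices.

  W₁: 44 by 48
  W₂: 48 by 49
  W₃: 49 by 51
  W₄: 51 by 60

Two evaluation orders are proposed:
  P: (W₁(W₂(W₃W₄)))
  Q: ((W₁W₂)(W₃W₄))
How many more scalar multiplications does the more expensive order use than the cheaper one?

34992

Order P = (W₁(W₂(W₃W₄))): (W₃W₄): 49×51 by 51×60 → 49×60, cost 49·51·60 = 149940; (W₂(W₃W₄)): 48×49 by 49×60 → 48×60, cost 48·49·60 = 141120; cumulative 291060; (W₁(W₂(W₃W₄))): 44×48 by 48×60 → 44×60, cost 44·48·60 = 126720; cumulative 417780. Total 417780.
Order Q = ((W₁W₂)(W₃W₄)): (W₁W₂): 44×48 by 48×49 → 44×49, cost 44·48·49 = 103488; (W₃W₄): 49×51 by 51×60 → 49×60, cost 49·51·60 = 149940; ((W₁W₂)(W₃W₄)): 44×49 by 49×60 → 44×60, cost 44·49·60 = 129360; cumulative 382788. Total 382788.
Difference: |417780 − 382788| = 34992.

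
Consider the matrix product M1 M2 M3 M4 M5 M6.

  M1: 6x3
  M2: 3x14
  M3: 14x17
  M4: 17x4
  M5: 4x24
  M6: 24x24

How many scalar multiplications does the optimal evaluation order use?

Adjacent pairs: M1M2 = 6·3·14 = 252; M2M3 = 3·14·17 = 714; M3M4 = 14·17·4 = 952; M4M5 = 17·4·24 = 1632; M5M6 = 4·24·24 = 2304.
Length 3: M1..M3: k=1: 0+714+6·3·17=1020; k=2: 252+0+6·14·17=1680 → min 1020 | M2..M4: k=2: 0+952+3·14·4=1120; k=3: 714+0+3·17·4=918 → min 918 | M3..M5: k=3: 0+1632+14·17·24=7344; k=4: 952+0+14·4·24=2296 → min 2296 | M4..M6: k=4: 0+2304+17·4·24=3936; k=5: 1632+0+17·24·24=11424 → min 3936.
Length 4: M1..M4: k=1: 0+918+6·3·4=990; k=2: 252+952+6·14·4=1540; k=3: 1020+0+6·17·4=1428 → min 990 | M2..M5: k=2: 0+2296+3·14·24=3304; k=3: 714+1632+3·17·24=3570; k=4: 918+0+3·4·24=1206 → min 1206 | M3..M6: k=3: 0+3936+14·17·24=9648; k=4: 952+2304+14·4·24=4600; k=5: 2296+0+14·24·24=10360 → min 4600.
Length 5: M1..M5: k=1: 0+1206+6·3·24=1638; k=2: 252+2296+6·14·24=4564; k=3: 1020+1632+6·17·24=5100; k=4: 990+0+6·4·24=1566 → min 1566 | M2..M6: k=2: 0+4600+3·14·24=5608; k=3: 714+3936+3·17·24=5874; k=4: 918+2304+3·4·24=3510; k=5: 1206+0+3·24·24=2934 → min 2934.
Length 6: M1..M6: k=1: 0+2934+6·3·24=3366; k=2: 252+4600+6·14·24=6868; k=3: 1020+3936+6·17·24=7404; k=4: 990+2304+6·4·24=3870; k=5: 1566+0+6·24·24=5022 → min 3366.
Optimal order: (M1 ((((M2 M3) M4) M5) M6)) with cost 3366.

3366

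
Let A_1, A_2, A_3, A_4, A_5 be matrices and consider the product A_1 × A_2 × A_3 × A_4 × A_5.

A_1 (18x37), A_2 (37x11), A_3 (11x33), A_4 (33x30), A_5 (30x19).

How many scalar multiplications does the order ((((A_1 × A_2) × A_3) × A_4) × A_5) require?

(A_1 × A_2): 18×37 by 37×11 → 18×11, cost 18·37·11 = 7326
((A_1 × A_2) × A_3): 18×11 by 11×33 → 18×33, cost 18·11·33 = 6534; cumulative 13860
(((A_1 × A_2) × A_3) × A_4): 18×33 by 33×30 → 18×30, cost 18·33·30 = 17820; cumulative 31680
((((A_1 × A_2) × A_3) × A_4) × A_5): 18×30 by 30×19 → 18×19, cost 18·30·19 = 10260; cumulative 41940
Total: 41940 scalar multiplications.

41940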